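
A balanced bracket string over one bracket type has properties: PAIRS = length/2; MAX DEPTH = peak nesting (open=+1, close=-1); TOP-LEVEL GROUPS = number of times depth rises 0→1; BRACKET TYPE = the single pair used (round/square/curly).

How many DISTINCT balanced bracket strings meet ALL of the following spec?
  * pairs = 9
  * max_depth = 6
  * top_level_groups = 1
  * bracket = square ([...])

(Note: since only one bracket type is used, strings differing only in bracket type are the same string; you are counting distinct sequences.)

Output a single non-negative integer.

Spec: pairs=9 depth=6 groups=1
Count(depth <= 6) = 1341
Count(depth <= 5) = 1094
Count(depth == 6) = 1341 - 1094 = 247

Answer: 247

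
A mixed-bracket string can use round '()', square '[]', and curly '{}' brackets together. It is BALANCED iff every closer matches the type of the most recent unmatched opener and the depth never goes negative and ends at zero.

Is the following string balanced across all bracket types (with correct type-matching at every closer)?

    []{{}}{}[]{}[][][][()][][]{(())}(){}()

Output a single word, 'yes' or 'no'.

Answer: yes

Derivation:
pos 0: push '['; stack = [
pos 1: ']' matches '['; pop; stack = (empty)
pos 2: push '{'; stack = {
pos 3: push '{'; stack = {{
pos 4: '}' matches '{'; pop; stack = {
pos 5: '}' matches '{'; pop; stack = (empty)
pos 6: push '{'; stack = {
pos 7: '}' matches '{'; pop; stack = (empty)
pos 8: push '['; stack = [
pos 9: ']' matches '['; pop; stack = (empty)
pos 10: push '{'; stack = {
pos 11: '}' matches '{'; pop; stack = (empty)
pos 12: push '['; stack = [
pos 13: ']' matches '['; pop; stack = (empty)
pos 14: push '['; stack = [
pos 15: ']' matches '['; pop; stack = (empty)
pos 16: push '['; stack = [
pos 17: ']' matches '['; pop; stack = (empty)
pos 18: push '['; stack = [
pos 19: push '('; stack = [(
pos 20: ')' matches '('; pop; stack = [
pos 21: ']' matches '['; pop; stack = (empty)
pos 22: push '['; stack = [
pos 23: ']' matches '['; pop; stack = (empty)
pos 24: push '['; stack = [
pos 25: ']' matches '['; pop; stack = (empty)
pos 26: push '{'; stack = {
pos 27: push '('; stack = {(
pos 28: push '('; stack = {((
pos 29: ')' matches '('; pop; stack = {(
pos 30: ')' matches '('; pop; stack = {
pos 31: '}' matches '{'; pop; stack = (empty)
pos 32: push '('; stack = (
pos 33: ')' matches '('; pop; stack = (empty)
pos 34: push '{'; stack = {
pos 35: '}' matches '{'; pop; stack = (empty)
pos 36: push '('; stack = (
pos 37: ')' matches '('; pop; stack = (empty)
end: stack empty → VALID
Verdict: properly nested → yes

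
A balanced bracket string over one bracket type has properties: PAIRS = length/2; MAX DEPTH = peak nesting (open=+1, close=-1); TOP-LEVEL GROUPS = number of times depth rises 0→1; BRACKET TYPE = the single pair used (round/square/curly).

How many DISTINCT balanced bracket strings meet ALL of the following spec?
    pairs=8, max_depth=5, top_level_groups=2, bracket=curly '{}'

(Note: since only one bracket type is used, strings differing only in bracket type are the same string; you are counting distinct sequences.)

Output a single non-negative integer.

Spec: pairs=8 depth=5 groups=2
Count(depth <= 5) = 407
Count(depth <= 4) = 323
Count(depth == 5) = 407 - 323 = 84

Answer: 84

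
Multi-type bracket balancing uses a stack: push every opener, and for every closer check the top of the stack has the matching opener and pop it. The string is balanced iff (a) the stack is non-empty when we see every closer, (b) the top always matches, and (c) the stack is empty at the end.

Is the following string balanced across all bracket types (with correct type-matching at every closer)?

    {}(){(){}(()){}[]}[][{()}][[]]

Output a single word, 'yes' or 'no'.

Answer: yes

Derivation:
pos 0: push '{'; stack = {
pos 1: '}' matches '{'; pop; stack = (empty)
pos 2: push '('; stack = (
pos 3: ')' matches '('; pop; stack = (empty)
pos 4: push '{'; stack = {
pos 5: push '('; stack = {(
pos 6: ')' matches '('; pop; stack = {
pos 7: push '{'; stack = {{
pos 8: '}' matches '{'; pop; stack = {
pos 9: push '('; stack = {(
pos 10: push '('; stack = {((
pos 11: ')' matches '('; pop; stack = {(
pos 12: ')' matches '('; pop; stack = {
pos 13: push '{'; stack = {{
pos 14: '}' matches '{'; pop; stack = {
pos 15: push '['; stack = {[
pos 16: ']' matches '['; pop; stack = {
pos 17: '}' matches '{'; pop; stack = (empty)
pos 18: push '['; stack = [
pos 19: ']' matches '['; pop; stack = (empty)
pos 20: push '['; stack = [
pos 21: push '{'; stack = [{
pos 22: push '('; stack = [{(
pos 23: ')' matches '('; pop; stack = [{
pos 24: '}' matches '{'; pop; stack = [
pos 25: ']' matches '['; pop; stack = (empty)
pos 26: push '['; stack = [
pos 27: push '['; stack = [[
pos 28: ']' matches '['; pop; stack = [
pos 29: ']' matches '['; pop; stack = (empty)
end: stack empty → VALID
Verdict: properly nested → yes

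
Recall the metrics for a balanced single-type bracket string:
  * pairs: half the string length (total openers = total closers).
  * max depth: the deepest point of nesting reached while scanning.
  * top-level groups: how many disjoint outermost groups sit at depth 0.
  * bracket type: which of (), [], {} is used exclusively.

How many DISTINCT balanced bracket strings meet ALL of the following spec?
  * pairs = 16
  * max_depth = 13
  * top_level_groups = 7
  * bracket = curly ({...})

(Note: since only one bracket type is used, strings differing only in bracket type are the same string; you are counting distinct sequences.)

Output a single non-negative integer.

Spec: pairs=16 depth=13 groups=7
Count(depth <= 13) = 572033
Count(depth <= 12) = 572033
Count(depth == 13) = 572033 - 572033 = 0

Answer: 0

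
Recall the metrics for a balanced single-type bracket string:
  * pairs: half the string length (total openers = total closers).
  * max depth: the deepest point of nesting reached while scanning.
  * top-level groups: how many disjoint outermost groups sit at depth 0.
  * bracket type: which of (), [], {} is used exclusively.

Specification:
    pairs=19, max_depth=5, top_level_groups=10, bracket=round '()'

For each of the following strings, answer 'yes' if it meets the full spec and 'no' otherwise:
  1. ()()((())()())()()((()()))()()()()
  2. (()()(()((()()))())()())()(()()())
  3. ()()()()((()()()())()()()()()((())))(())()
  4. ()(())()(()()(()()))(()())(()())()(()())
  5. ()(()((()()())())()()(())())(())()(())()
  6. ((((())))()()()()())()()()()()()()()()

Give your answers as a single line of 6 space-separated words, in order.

Answer: no no no no no yes

Derivation:
String 1 '()()((())()())()()((()()))()()()()': depth seq [1 0 1 0 1 2 3 2 1 2 1 2 1 0 1 0 1 0 1 2 3 2 3 2 1 0 1 0 1 0 1 0 1 0]
  -> pairs=17 depth=3 groups=10 -> no
String 2 '(()()(()((()()))())()())()(()()())': depth seq [1 2 1 2 1 2 3 2 3 4 5 4 5 4 3 2 3 2 1 2 1 2 1 0 1 0 1 2 1 2 1 2 1 0]
  -> pairs=17 depth=5 groups=3 -> no
String 3 '()()()()((()()()())()()()()()((())))(())()': depth seq [1 0 1 0 1 0 1 0 1 2 3 2 3 2 3 2 3 2 1 2 1 2 1 2 1 2 1 2 1 2 3 4 3 2 1 0 1 2 1 0 1 0]
  -> pairs=21 depth=4 groups=7 -> no
String 4 '()(())()(()()(()()))(()())(()())()(()())': depth seq [1 0 1 2 1 0 1 0 1 2 1 2 1 2 3 2 3 2 1 0 1 2 1 2 1 0 1 2 1 2 1 0 1 0 1 2 1 2 1 0]
  -> pairs=20 depth=3 groups=8 -> no
String 5 '()(()((()()())())()()(())())(())()(())()': depth seq [1 0 1 2 1 2 3 4 3 4 3 4 3 2 3 2 1 2 1 2 1 2 3 2 1 2 1 0 1 2 1 0 1 0 1 2 1 0 1 0]
  -> pairs=20 depth=4 groups=6 -> no
String 6 '((((())))()()()()())()()()()()()()()()': depth seq [1 2 3 4 5 4 3 2 1 2 1 2 1 2 1 2 1 2 1 0 1 0 1 0 1 0 1 0 1 0 1 0 1 0 1 0 1 0]
  -> pairs=19 depth=5 groups=10 -> yes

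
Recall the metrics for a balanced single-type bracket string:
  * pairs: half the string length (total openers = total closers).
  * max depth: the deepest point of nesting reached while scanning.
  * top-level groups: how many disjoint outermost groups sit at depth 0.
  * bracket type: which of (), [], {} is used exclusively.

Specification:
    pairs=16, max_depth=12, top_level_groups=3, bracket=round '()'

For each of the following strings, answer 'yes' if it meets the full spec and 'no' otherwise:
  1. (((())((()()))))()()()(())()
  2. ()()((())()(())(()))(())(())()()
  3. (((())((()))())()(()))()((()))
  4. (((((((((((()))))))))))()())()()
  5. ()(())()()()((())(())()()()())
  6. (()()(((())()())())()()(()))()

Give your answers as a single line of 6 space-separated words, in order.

String 1 '(((())((()()))))()()()(())()': depth seq [1 2 3 4 3 2 3 4 5 4 5 4 3 2 1 0 1 0 1 0 1 0 1 2 1 0 1 0]
  -> pairs=14 depth=5 groups=6 -> no
String 2 '()()((())()(())(()))(())(())()()': depth seq [1 0 1 0 1 2 3 2 1 2 1 2 3 2 1 2 3 2 1 0 1 2 1 0 1 2 1 0 1 0 1 0]
  -> pairs=16 depth=3 groups=7 -> no
String 3 '(((())((()))())()(()))()((()))': depth seq [1 2 3 4 3 2 3 4 5 4 3 2 3 2 1 2 1 2 3 2 1 0 1 0 1 2 3 2 1 0]
  -> pairs=15 depth=5 groups=3 -> no
String 4 '(((((((((((()))))))))))()())()()': depth seq [1 2 3 4 5 6 7 8 9 10 11 12 11 10 9 8 7 6 5 4 3 2 1 2 1 2 1 0 1 0 1 0]
  -> pairs=16 depth=12 groups=3 -> yes
String 5 '()(())()()()((())(())()()()())': depth seq [1 0 1 2 1 0 1 0 1 0 1 0 1 2 3 2 1 2 3 2 1 2 1 2 1 2 1 2 1 0]
  -> pairs=15 depth=3 groups=6 -> no
String 6 '(()()(((())()())())()()(()))()': depth seq [1 2 1 2 1 2 3 4 5 4 3 4 3 4 3 2 3 2 1 2 1 2 1 2 3 2 1 0 1 0]
  -> pairs=15 depth=5 groups=2 -> no

Answer: no no no yes no no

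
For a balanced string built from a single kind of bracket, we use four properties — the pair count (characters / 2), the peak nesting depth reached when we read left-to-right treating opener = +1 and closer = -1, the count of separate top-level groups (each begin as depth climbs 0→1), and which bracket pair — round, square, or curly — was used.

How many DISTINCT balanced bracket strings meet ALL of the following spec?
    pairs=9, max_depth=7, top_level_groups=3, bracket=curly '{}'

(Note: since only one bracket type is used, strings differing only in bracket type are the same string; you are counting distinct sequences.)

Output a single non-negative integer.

Spec: pairs=9 depth=7 groups=3
Count(depth <= 7) = 1001
Count(depth <= 6) = 998
Count(depth == 7) = 1001 - 998 = 3

Answer: 3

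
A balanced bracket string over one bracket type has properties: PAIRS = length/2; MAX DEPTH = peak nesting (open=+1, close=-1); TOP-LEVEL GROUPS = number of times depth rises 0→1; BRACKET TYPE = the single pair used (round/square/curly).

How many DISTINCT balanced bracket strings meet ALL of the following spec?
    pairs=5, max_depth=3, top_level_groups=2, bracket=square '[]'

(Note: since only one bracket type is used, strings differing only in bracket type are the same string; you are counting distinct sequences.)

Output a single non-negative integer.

Spec: pairs=5 depth=3 groups=2
Count(depth <= 3) = 12
Count(depth <= 2) = 4
Count(depth == 3) = 12 - 4 = 8

Answer: 8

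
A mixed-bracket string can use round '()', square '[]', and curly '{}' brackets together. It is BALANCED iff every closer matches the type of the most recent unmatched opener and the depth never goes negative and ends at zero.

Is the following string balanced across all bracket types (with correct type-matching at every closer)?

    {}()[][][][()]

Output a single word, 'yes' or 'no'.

pos 0: push '{'; stack = {
pos 1: '}' matches '{'; pop; stack = (empty)
pos 2: push '('; stack = (
pos 3: ')' matches '('; pop; stack = (empty)
pos 4: push '['; stack = [
pos 5: ']' matches '['; pop; stack = (empty)
pos 6: push '['; stack = [
pos 7: ']' matches '['; pop; stack = (empty)
pos 8: push '['; stack = [
pos 9: ']' matches '['; pop; stack = (empty)
pos 10: push '['; stack = [
pos 11: push '('; stack = [(
pos 12: ')' matches '('; pop; stack = [
pos 13: ']' matches '['; pop; stack = (empty)
end: stack empty → VALID
Verdict: properly nested → yes

Answer: yes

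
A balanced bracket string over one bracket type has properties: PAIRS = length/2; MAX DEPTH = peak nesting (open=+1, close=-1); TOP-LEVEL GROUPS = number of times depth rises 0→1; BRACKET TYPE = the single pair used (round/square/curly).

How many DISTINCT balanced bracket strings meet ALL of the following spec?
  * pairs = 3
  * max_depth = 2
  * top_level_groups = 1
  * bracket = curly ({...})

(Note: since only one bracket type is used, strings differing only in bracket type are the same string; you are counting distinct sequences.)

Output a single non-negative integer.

Spec: pairs=3 depth=2 groups=1
Count(depth <= 2) = 1
Count(depth <= 1) = 0
Count(depth == 2) = 1 - 0 = 1

Answer: 1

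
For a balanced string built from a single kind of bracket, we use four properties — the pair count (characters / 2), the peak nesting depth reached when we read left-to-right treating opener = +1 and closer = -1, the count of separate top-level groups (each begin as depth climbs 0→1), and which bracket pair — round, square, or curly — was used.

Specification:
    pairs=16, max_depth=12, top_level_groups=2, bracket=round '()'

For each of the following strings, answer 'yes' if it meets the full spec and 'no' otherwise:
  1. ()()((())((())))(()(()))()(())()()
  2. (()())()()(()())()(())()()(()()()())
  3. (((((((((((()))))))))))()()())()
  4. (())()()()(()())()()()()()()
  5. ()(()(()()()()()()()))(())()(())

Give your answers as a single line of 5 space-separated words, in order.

Answer: no no yes no no

Derivation:
String 1 '()()((())((())))(()(()))()(())()()': depth seq [1 0 1 0 1 2 3 2 1 2 3 4 3 2 1 0 1 2 1 2 3 2 1 0 1 0 1 2 1 0 1 0 1 0]
  -> pairs=17 depth=4 groups=8 -> no
String 2 '(()())()()(()())()(())()()(()()()())': depth seq [1 2 1 2 1 0 1 0 1 0 1 2 1 2 1 0 1 0 1 2 1 0 1 0 1 0 1 2 1 2 1 2 1 2 1 0]
  -> pairs=18 depth=2 groups=9 -> no
String 3 '(((((((((((()))))))))))()()())()': depth seq [1 2 3 4 5 6 7 8 9 10 11 12 11 10 9 8 7 6 5 4 3 2 1 2 1 2 1 2 1 0 1 0]
  -> pairs=16 depth=12 groups=2 -> yes
String 4 '(())()()()(()())()()()()()()': depth seq [1 2 1 0 1 0 1 0 1 0 1 2 1 2 1 0 1 0 1 0 1 0 1 0 1 0 1 0]
  -> pairs=14 depth=2 groups=11 -> no
String 5 '()(()(()()()()()()()))(())()(())': depth seq [1 0 1 2 1 2 3 2 3 2 3 2 3 2 3 2 3 2 3 2 1 0 1 2 1 0 1 0 1 2 1 0]
  -> pairs=16 depth=3 groups=5 -> no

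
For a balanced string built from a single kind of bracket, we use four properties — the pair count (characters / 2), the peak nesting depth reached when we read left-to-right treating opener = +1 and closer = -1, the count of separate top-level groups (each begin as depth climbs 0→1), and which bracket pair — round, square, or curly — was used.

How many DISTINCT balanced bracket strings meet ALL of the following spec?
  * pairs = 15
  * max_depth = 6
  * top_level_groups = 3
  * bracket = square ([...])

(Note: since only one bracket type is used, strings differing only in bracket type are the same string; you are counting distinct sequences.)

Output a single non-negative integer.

Spec: pairs=15 depth=6 groups=3
Count(depth <= 6) = 1590683
Count(depth <= 5) = 1142858
Count(depth == 6) = 1590683 - 1142858 = 447825

Answer: 447825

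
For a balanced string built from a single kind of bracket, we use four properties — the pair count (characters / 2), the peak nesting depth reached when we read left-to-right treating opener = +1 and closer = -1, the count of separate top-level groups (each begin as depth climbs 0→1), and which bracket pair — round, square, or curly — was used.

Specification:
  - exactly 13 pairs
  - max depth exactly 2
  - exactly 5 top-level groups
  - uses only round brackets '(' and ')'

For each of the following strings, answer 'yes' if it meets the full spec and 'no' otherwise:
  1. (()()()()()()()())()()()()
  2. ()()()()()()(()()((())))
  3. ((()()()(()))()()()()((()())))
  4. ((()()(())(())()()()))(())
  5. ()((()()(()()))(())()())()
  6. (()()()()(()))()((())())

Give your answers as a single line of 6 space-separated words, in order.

String 1 '(()()()()()()()())()()()()': depth seq [1 2 1 2 1 2 1 2 1 2 1 2 1 2 1 2 1 0 1 0 1 0 1 0 1 0]
  -> pairs=13 depth=2 groups=5 -> yes
String 2 '()()()()()()(()()((())))': depth seq [1 0 1 0 1 0 1 0 1 0 1 0 1 2 1 2 1 2 3 4 3 2 1 0]
  -> pairs=12 depth=4 groups=7 -> no
String 3 '((()()()(()))()()()()((()())))': depth seq [1 2 3 2 3 2 3 2 3 4 3 2 1 2 1 2 1 2 1 2 1 2 3 4 3 4 3 2 1 0]
  -> pairs=15 depth=4 groups=1 -> no
String 4 '((()()(())(())()()()))(())': depth seq [1 2 3 2 3 2 3 4 3 2 3 4 3 2 3 2 3 2 3 2 1 0 1 2 1 0]
  -> pairs=13 depth=4 groups=2 -> no
String 5 '()((()()(()()))(())()())()': depth seq [1 0 1 2 3 2 3 2 3 4 3 4 3 2 1 2 3 2 1 2 1 2 1 0 1 0]
  -> pairs=13 depth=4 groups=3 -> no
String 6 '(()()()()(()))()((())())': depth seq [1 2 1 2 1 2 1 2 1 2 3 2 1 0 1 0 1 2 3 2 1 2 1 0]
  -> pairs=12 depth=3 groups=3 -> no

Answer: yes no no no no no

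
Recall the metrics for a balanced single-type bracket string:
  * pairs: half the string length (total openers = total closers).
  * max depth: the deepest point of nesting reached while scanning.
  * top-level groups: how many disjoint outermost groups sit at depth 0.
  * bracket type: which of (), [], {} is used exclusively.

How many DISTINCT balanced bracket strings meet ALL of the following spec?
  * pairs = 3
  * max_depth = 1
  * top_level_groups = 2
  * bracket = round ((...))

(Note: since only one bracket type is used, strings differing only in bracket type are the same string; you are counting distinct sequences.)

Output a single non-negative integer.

Answer: 0

Derivation:
Spec: pairs=3 depth=1 groups=2
Count(depth <= 1) = 0
Count(depth <= 0) = 0
Count(depth == 1) = 0 - 0 = 0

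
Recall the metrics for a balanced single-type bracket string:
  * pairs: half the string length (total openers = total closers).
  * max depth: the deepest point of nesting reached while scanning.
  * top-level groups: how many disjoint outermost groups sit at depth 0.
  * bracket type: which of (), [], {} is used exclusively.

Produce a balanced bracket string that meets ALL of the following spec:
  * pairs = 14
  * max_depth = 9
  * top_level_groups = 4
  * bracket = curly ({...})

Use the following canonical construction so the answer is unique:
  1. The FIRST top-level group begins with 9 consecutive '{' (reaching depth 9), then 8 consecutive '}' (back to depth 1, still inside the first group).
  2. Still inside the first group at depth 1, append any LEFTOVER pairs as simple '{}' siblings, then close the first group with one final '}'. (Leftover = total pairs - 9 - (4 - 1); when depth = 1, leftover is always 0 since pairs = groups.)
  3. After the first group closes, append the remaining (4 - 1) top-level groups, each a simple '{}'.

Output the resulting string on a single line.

Answer: {{{{{{{{{}}}}}}}}{}{}}{}{}{}

Derivation:
Spec: pairs=14 depth=9 groups=4
Leftover pairs = 14 - 9 - (4-1) = 2
First group: deep chain of depth 9 + 2 sibling pairs
Remaining 3 groups: simple '{}' each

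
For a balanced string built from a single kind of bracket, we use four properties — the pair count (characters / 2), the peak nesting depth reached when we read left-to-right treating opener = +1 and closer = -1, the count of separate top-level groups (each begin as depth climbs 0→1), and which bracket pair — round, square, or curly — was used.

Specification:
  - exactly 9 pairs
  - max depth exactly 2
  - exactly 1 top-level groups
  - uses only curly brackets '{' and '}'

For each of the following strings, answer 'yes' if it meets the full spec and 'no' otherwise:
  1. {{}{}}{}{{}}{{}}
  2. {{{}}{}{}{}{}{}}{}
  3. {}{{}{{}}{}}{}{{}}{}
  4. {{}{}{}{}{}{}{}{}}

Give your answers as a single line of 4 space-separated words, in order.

Answer: no no no yes

Derivation:
String 1 '{{}{}}{}{{}}{{}}': depth seq [1 2 1 2 1 0 1 0 1 2 1 0 1 2 1 0]
  -> pairs=8 depth=2 groups=4 -> no
String 2 '{{{}}{}{}{}{}{}}{}': depth seq [1 2 3 2 1 2 1 2 1 2 1 2 1 2 1 0 1 0]
  -> pairs=9 depth=3 groups=2 -> no
String 3 '{}{{}{{}}{}}{}{{}}{}': depth seq [1 0 1 2 1 2 3 2 1 2 1 0 1 0 1 2 1 0 1 0]
  -> pairs=10 depth=3 groups=5 -> no
String 4 '{{}{}{}{}{}{}{}{}}': depth seq [1 2 1 2 1 2 1 2 1 2 1 2 1 2 1 2 1 0]
  -> pairs=9 depth=2 groups=1 -> yes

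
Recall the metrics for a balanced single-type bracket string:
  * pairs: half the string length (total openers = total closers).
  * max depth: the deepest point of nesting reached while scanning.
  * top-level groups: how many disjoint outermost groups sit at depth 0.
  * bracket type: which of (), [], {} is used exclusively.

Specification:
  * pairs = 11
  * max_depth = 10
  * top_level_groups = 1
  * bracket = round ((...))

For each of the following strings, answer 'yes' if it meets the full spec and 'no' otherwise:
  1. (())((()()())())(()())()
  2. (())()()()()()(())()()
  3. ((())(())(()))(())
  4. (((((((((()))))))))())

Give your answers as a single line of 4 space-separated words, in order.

String 1 '(())((()()())())(()())()': depth seq [1 2 1 0 1 2 3 2 3 2 3 2 1 2 1 0 1 2 1 2 1 0 1 0]
  -> pairs=12 depth=3 groups=4 -> no
String 2 '(())()()()()()(())()()': depth seq [1 2 1 0 1 0 1 0 1 0 1 0 1 0 1 2 1 0 1 0 1 0]
  -> pairs=11 depth=2 groups=9 -> no
String 3 '((())(())(()))(())': depth seq [1 2 3 2 1 2 3 2 1 2 3 2 1 0 1 2 1 0]
  -> pairs=9 depth=3 groups=2 -> no
String 4 '(((((((((()))))))))())': depth seq [1 2 3 4 5 6 7 8 9 10 9 8 7 6 5 4 3 2 1 2 1 0]
  -> pairs=11 depth=10 groups=1 -> yes

Answer: no no no yes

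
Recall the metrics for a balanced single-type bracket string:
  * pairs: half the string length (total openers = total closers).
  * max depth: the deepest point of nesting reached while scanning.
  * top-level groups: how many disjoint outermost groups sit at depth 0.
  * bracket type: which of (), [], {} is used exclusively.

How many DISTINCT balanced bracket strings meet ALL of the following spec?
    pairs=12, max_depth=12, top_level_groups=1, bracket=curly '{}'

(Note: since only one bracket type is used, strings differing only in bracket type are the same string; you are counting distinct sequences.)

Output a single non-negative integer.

Answer: 1

Derivation:
Spec: pairs=12 depth=12 groups=1
Count(depth <= 12) = 58786
Count(depth <= 11) = 58785
Count(depth == 12) = 58786 - 58785 = 1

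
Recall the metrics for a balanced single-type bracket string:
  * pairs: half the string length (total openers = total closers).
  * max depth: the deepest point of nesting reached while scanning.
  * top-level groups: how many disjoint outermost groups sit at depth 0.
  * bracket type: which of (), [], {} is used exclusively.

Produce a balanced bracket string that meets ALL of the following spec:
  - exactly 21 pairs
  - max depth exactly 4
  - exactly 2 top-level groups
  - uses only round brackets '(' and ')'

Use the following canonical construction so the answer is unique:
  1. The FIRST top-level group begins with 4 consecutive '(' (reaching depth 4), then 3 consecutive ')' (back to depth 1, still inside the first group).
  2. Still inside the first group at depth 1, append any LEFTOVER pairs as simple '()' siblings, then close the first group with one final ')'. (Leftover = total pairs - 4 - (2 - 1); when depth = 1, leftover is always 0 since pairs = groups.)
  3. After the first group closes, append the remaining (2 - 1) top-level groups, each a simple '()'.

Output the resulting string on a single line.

Answer: (((()))()()()()()()()()()()()()()()()())()

Derivation:
Spec: pairs=21 depth=4 groups=2
Leftover pairs = 21 - 4 - (2-1) = 16
First group: deep chain of depth 4 + 16 sibling pairs
Remaining 1 groups: simple '()' each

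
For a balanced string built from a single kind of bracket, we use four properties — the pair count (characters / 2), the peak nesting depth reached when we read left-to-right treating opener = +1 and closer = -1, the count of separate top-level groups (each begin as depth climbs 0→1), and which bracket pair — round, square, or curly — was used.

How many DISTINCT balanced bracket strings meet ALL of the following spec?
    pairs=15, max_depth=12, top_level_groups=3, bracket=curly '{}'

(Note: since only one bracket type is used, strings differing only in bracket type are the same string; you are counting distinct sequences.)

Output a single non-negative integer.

Spec: pairs=15 depth=12 groups=3
Count(depth <= 12) = 1931537
Count(depth <= 11) = 1931468
Count(depth == 12) = 1931537 - 1931468 = 69

Answer: 69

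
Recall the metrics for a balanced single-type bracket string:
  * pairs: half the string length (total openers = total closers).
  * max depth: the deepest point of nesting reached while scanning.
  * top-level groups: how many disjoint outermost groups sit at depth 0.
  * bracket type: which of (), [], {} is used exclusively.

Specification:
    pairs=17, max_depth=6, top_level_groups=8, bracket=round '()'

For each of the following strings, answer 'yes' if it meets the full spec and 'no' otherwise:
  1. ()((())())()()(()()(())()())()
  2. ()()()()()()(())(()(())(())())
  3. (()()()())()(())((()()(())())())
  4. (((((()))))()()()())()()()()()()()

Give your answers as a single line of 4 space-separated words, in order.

Answer: no no no yes

Derivation:
String 1 '()((())())()()(()()(())()())()': depth seq [1 0 1 2 3 2 1 2 1 0 1 0 1 0 1 2 1 2 1 2 3 2 1 2 1 2 1 0 1 0]
  -> pairs=15 depth=3 groups=6 -> no
String 2 '()()()()()()(())(()(())(())())': depth seq [1 0 1 0 1 0 1 0 1 0 1 0 1 2 1 0 1 2 1 2 3 2 1 2 3 2 1 2 1 0]
  -> pairs=15 depth=3 groups=8 -> no
String 3 '(()()()())()(())((()()(())())())': depth seq [1 2 1 2 1 2 1 2 1 0 1 0 1 2 1 0 1 2 3 2 3 2 3 4 3 2 3 2 1 2 1 0]
  -> pairs=16 depth=4 groups=4 -> no
String 4 '(((((()))))()()()())()()()()()()()': depth seq [1 2 3 4 5 6 5 4 3 2 1 2 1 2 1 2 1 2 1 0 1 0 1 0 1 0 1 0 1 0 1 0 1 0]
  -> pairs=17 depth=6 groups=8 -> yes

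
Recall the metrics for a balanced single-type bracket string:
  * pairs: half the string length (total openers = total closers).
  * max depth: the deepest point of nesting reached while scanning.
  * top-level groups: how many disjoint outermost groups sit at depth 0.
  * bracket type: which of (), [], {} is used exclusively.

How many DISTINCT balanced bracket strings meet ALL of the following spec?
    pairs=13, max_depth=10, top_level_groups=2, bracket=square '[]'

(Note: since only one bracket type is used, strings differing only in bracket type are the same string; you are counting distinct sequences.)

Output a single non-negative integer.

Spec: pairs=13 depth=10 groups=2
Count(depth <= 10) = 207970
Count(depth <= 9) = 207596
Count(depth == 10) = 207970 - 207596 = 374

Answer: 374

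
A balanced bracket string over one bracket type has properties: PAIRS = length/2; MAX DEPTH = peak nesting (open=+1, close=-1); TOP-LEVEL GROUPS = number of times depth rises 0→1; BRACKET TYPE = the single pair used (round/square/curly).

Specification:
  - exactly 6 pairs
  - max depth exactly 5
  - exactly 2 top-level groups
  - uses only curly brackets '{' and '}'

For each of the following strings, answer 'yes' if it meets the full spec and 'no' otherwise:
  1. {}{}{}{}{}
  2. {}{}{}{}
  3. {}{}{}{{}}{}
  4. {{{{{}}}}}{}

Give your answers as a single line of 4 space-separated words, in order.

Answer: no no no yes

Derivation:
String 1 '{}{}{}{}{}': depth seq [1 0 1 0 1 0 1 0 1 0]
  -> pairs=5 depth=1 groups=5 -> no
String 2 '{}{}{}{}': depth seq [1 0 1 0 1 0 1 0]
  -> pairs=4 depth=1 groups=4 -> no
String 3 '{}{}{}{{}}{}': depth seq [1 0 1 0 1 0 1 2 1 0 1 0]
  -> pairs=6 depth=2 groups=5 -> no
String 4 '{{{{{}}}}}{}': depth seq [1 2 3 4 5 4 3 2 1 0 1 0]
  -> pairs=6 depth=5 groups=2 -> yes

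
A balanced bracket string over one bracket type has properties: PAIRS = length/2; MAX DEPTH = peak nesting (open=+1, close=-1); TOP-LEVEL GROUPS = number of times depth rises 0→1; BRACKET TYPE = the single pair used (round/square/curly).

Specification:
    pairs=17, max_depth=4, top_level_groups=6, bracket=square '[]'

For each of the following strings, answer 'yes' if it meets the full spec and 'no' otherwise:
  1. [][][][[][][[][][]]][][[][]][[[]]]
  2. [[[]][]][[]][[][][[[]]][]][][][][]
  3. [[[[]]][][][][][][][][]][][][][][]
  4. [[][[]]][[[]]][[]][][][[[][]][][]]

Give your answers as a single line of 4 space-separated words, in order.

String 1 '[][][][[][][[][][]]][][[][]][[[]]]': depth seq [1 0 1 0 1 0 1 2 1 2 1 2 3 2 3 2 3 2 1 0 1 0 1 2 1 2 1 0 1 2 3 2 1 0]
  -> pairs=17 depth=3 groups=7 -> no
String 2 '[[[]][]][[]][[][][[[]]][]][][][][]': depth seq [1 2 3 2 1 2 1 0 1 2 1 0 1 2 1 2 1 2 3 4 3 2 1 2 1 0 1 0 1 0 1 0 1 0]
  -> pairs=17 depth=4 groups=7 -> no
String 3 '[[[[]]][][][][][][][][]][][][][][]': depth seq [1 2 3 4 3 2 1 2 1 2 1 2 1 2 1 2 1 2 1 2 1 2 1 0 1 0 1 0 1 0 1 0 1 0]
  -> pairs=17 depth=4 groups=6 -> yes
String 4 '[[][[]]][[[]]][[]][][][[[][]][][]]': depth seq [1 2 1 2 3 2 1 0 1 2 3 2 1 0 1 2 1 0 1 0 1 0 1 2 3 2 3 2 1 2 1 2 1 0]
  -> pairs=17 depth=3 groups=6 -> no

Answer: no no yes no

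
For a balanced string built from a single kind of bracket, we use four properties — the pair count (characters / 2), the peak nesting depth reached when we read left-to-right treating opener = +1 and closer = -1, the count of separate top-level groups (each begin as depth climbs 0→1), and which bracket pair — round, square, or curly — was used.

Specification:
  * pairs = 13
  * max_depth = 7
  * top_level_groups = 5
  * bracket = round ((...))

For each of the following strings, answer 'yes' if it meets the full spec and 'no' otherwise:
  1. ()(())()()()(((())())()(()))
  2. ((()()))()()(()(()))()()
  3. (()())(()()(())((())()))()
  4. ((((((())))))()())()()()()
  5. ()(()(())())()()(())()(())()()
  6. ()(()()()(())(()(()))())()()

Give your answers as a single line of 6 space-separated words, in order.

String 1 '()(())()()()(((())())()(()))': depth seq [1 0 1 2 1 0 1 0 1 0 1 0 1 2 3 4 3 2 3 2 1 2 1 2 3 2 1 0]
  -> pairs=14 depth=4 groups=6 -> no
String 2 '((()()))()()(()(()))()()': depth seq [1 2 3 2 3 2 1 0 1 0 1 0 1 2 1 2 3 2 1 0 1 0 1 0]
  -> pairs=12 depth=3 groups=6 -> no
String 3 '(()())(()()(())((())()))()': depth seq [1 2 1 2 1 0 1 2 1 2 1 2 3 2 1 2 3 4 3 2 3 2 1 0 1 0]
  -> pairs=13 depth=4 groups=3 -> no
String 4 '((((((())))))()())()()()()': depth seq [1 2 3 4 5 6 7 6 5 4 3 2 1 2 1 2 1 0 1 0 1 0 1 0 1 0]
  -> pairs=13 depth=7 groups=5 -> yes
String 5 '()(()(())())()()(())()(())()()': depth seq [1 0 1 2 1 2 3 2 1 2 1 0 1 0 1 0 1 2 1 0 1 0 1 2 1 0 1 0 1 0]
  -> pairs=15 depth=3 groups=9 -> no
String 6 '()(()()()(())(()(()))())()()': depth seq [1 0 1 2 1 2 1 2 1 2 3 2 1 2 3 2 3 4 3 2 1 2 1 0 1 0 1 0]
  -> pairs=14 depth=4 groups=4 -> no

Answer: no no no yes no no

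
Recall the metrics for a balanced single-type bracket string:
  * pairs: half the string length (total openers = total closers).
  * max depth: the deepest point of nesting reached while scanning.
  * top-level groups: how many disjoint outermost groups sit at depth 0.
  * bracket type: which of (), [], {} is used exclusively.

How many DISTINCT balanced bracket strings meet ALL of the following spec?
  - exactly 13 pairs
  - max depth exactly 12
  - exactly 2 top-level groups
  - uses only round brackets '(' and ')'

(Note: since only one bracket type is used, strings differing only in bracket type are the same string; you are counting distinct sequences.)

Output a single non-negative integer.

Spec: pairs=13 depth=12 groups=2
Count(depth <= 12) = 208012
Count(depth <= 11) = 208010
Count(depth == 12) = 208012 - 208010 = 2

Answer: 2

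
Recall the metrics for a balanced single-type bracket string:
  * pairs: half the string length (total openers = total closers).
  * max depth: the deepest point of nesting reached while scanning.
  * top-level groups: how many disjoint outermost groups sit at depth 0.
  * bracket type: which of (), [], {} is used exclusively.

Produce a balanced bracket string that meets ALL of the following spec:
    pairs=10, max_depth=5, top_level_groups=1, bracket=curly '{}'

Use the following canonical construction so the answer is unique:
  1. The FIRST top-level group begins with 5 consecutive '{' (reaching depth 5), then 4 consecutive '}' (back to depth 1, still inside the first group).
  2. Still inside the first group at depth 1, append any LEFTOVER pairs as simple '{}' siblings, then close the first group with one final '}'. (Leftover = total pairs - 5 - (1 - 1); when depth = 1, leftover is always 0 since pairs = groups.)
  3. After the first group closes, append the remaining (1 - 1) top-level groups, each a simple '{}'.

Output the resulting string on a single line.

Answer: {{{{{}}}}{}{}{}{}{}}

Derivation:
Spec: pairs=10 depth=5 groups=1
Leftover pairs = 10 - 5 - (1-1) = 5
First group: deep chain of depth 5 + 5 sibling pairs
Remaining 0 groups: simple '{}' each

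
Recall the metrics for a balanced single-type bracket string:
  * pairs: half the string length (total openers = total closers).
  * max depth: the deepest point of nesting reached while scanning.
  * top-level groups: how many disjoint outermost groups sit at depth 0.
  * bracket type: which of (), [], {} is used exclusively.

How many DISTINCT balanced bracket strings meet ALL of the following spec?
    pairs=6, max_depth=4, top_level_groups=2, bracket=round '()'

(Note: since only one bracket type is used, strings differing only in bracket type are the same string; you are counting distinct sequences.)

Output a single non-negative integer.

Spec: pairs=6 depth=4 groups=2
Count(depth <= 4) = 40
Count(depth <= 3) = 28
Count(depth == 4) = 40 - 28 = 12

Answer: 12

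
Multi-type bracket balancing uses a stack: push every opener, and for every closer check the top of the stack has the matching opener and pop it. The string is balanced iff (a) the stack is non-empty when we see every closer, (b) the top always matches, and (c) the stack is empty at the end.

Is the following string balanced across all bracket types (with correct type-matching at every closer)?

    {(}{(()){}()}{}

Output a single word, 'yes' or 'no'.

pos 0: push '{'; stack = {
pos 1: push '('; stack = {(
pos 2: saw closer '}' but top of stack is '(' (expected ')') → INVALID
Verdict: type mismatch at position 2: '}' closes '(' → no

Answer: no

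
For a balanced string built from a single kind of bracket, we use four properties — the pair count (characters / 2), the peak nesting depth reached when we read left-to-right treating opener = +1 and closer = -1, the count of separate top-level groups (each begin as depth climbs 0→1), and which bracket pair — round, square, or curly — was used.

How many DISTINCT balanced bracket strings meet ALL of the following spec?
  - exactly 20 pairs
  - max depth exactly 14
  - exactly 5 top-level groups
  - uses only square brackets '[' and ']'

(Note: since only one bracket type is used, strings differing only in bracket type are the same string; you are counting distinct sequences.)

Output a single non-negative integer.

Spec: pairs=20 depth=14 groups=5
Count(depth <= 14) = 463991720
Count(depth <= 13) = 463989410
Count(depth == 14) = 463991720 - 463989410 = 2310

Answer: 2310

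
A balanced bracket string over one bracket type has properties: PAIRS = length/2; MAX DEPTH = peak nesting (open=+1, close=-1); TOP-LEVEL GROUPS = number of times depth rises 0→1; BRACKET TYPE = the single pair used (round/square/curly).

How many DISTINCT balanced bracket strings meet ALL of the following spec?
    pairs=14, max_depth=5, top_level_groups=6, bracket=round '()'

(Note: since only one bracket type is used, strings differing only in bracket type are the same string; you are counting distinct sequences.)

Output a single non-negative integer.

Answer: 15609

Derivation:
Spec: pairs=14 depth=5 groups=6
Count(depth <= 5) = 81624
Count(depth <= 4) = 66015
Count(depth == 5) = 81624 - 66015 = 15609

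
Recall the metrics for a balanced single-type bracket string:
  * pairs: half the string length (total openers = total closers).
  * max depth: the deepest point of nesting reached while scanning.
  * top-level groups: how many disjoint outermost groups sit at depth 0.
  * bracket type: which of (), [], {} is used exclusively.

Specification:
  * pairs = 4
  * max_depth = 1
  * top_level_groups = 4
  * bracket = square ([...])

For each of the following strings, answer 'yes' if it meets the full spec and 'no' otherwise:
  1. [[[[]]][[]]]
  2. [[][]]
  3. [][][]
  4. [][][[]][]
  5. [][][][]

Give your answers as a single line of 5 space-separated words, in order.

Answer: no no no no yes

Derivation:
String 1 '[[[[]]][[]]]': depth seq [1 2 3 4 3 2 1 2 3 2 1 0]
  -> pairs=6 depth=4 groups=1 -> no
String 2 '[[][]]': depth seq [1 2 1 2 1 0]
  -> pairs=3 depth=2 groups=1 -> no
String 3 '[][][]': depth seq [1 0 1 0 1 0]
  -> pairs=3 depth=1 groups=3 -> no
String 4 '[][][[]][]': depth seq [1 0 1 0 1 2 1 0 1 0]
  -> pairs=5 depth=2 groups=4 -> no
String 5 '[][][][]': depth seq [1 0 1 0 1 0 1 0]
  -> pairs=4 depth=1 groups=4 -> yes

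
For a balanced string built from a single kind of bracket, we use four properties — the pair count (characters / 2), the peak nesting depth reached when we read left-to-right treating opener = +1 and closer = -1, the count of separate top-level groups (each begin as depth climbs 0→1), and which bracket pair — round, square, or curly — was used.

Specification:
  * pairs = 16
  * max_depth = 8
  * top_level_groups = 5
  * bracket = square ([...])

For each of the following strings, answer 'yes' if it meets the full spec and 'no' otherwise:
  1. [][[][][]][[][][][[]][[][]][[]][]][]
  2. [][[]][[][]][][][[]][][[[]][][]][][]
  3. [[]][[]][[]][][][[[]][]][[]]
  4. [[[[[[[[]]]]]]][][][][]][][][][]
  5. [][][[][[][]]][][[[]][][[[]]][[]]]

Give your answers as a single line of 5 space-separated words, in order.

Answer: no no no yes no

Derivation:
String 1 '[][[][][]][[][][][[]][[][]][[]][]][]': depth seq [1 0 1 2 1 2 1 2 1 0 1 2 1 2 1 2 1 2 3 2 1 2 3 2 3 2 1 2 3 2 1 2 1 0 1 0]
  -> pairs=18 depth=3 groups=4 -> no
String 2 '[][[]][[][]][][][[]][][[[]][][]][][]': depth seq [1 0 1 2 1 0 1 2 1 2 1 0 1 0 1 0 1 2 1 0 1 0 1 2 3 2 1 2 1 2 1 0 1 0 1 0]
  -> pairs=18 depth=3 groups=10 -> no
String 3 '[[]][[]][[]][][][[[]][]][[]]': depth seq [1 2 1 0 1 2 1 0 1 2 1 0 1 0 1 0 1 2 3 2 1 2 1 0 1 2 1 0]
  -> pairs=14 depth=3 groups=7 -> no
String 4 '[[[[[[[[]]]]]]][][][][]][][][][]': depth seq [1 2 3 4 5 6 7 8 7 6 5 4 3 2 1 2 1 2 1 2 1 2 1 0 1 0 1 0 1 0 1 0]
  -> pairs=16 depth=8 groups=5 -> yes
String 5 '[][][[][[][]]][][[[]][][[[]]][[]]]': depth seq [1 0 1 0 1 2 1 2 3 2 3 2 1 0 1 0 1 2 3 2 1 2 1 2 3 4 3 2 1 2 3 2 1 0]
  -> pairs=17 depth=4 groups=5 -> no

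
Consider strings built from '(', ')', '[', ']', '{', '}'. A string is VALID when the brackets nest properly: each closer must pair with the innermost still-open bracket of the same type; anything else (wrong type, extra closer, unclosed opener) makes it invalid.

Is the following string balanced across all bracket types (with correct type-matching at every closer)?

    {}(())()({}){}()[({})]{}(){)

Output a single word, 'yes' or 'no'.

pos 0: push '{'; stack = {
pos 1: '}' matches '{'; pop; stack = (empty)
pos 2: push '('; stack = (
pos 3: push '('; stack = ((
pos 4: ')' matches '('; pop; stack = (
pos 5: ')' matches '('; pop; stack = (empty)
pos 6: push '('; stack = (
pos 7: ')' matches '('; pop; stack = (empty)
pos 8: push '('; stack = (
pos 9: push '{'; stack = ({
pos 10: '}' matches '{'; pop; stack = (
pos 11: ')' matches '('; pop; stack = (empty)
pos 12: push '{'; stack = {
pos 13: '}' matches '{'; pop; stack = (empty)
pos 14: push '('; stack = (
pos 15: ')' matches '('; pop; stack = (empty)
pos 16: push '['; stack = [
pos 17: push '('; stack = [(
pos 18: push '{'; stack = [({
pos 19: '}' matches '{'; pop; stack = [(
pos 20: ')' matches '('; pop; stack = [
pos 21: ']' matches '['; pop; stack = (empty)
pos 22: push '{'; stack = {
pos 23: '}' matches '{'; pop; stack = (empty)
pos 24: push '('; stack = (
pos 25: ')' matches '('; pop; stack = (empty)
pos 26: push '{'; stack = {
pos 27: saw closer ')' but top of stack is '{' (expected '}') → INVALID
Verdict: type mismatch at position 27: ')' closes '{' → no

Answer: no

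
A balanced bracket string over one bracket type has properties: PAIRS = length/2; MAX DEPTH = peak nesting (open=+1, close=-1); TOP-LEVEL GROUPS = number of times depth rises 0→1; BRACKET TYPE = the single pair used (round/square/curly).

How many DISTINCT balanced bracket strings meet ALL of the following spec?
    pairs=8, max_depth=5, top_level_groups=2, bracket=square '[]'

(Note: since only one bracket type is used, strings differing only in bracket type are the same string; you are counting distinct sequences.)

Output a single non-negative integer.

Spec: pairs=8 depth=5 groups=2
Count(depth <= 5) = 407
Count(depth <= 4) = 323
Count(depth == 5) = 407 - 323 = 84

Answer: 84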